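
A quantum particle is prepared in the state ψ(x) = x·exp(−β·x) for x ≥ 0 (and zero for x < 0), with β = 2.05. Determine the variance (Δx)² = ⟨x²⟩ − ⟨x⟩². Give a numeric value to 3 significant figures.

Compute ⟨x⟩ and ⟨x²⟩ separately, then (Δx)² = ⟨x²⟩ − ⟨x⟩².
Every integrand reduces to terms xʲ·e^(−2βx) on [0, ∞); use ∫₀^∞ xʲ·e^(−2βx) dx = j!/(2β)^(j+1).
Normalization: ∫|ψ|² dx = 0.029019.
⟨x⟩ = 0.73171 and ⟨x²⟩ = 0.71386.
(Δx)² = 0.71386 − (0.73171)² = 0.17847.

0.178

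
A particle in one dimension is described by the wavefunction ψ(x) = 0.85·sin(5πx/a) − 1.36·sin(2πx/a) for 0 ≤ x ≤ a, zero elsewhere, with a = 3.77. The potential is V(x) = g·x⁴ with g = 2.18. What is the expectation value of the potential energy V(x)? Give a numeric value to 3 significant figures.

⟨V⟩ = ∫ V(x)·|ψ|² dx / ∫|ψ|² dx.
On 0 ≤ x ≤ a (j ≠ l): ∫sin²(jπx/a) dx = a/2, ∫sin(jπx/a)·sin(lπx/a) dx = 0; diagonal moments ∫x·sin²(jπx/a) dx = a²/4, ∫x²·sin²(jπx/a) dx = a³·(1/6 − 1/(4j²π²)); cross terms ∫x·sin(jπx/a)·sin(lπx/a) dx = 0 for j + l even and −4jla²/(π²(j² − l²)²) for j + l odd, ∫x²·sin(jπx/a)·sin(lπx/a) dx = (−1)^(j+l)·4jla³/(π²(j² − l²)²); higher powers the same way via product-to-sum and parts.
State is unnormalized: ∫|ψ|² dx = 4.8484, and ∫ψ*·V(x)·ψ dx = 452.10, so ⟨V⟩ = 452.10 / 4.8484.
⟨V⟩ = 93.248.

93.2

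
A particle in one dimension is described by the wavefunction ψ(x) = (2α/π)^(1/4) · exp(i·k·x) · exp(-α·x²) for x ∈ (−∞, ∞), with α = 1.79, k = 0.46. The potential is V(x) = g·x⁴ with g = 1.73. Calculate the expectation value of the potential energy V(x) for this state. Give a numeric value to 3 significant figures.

⟨V⟩ = ∫ V(x)·|ψ|² dx.
Gaussian moments: ∫x^(2j)·e^(−2αx²) dx = (2j−1)!!/(4α)^j · √(π/(2α)), odd powers integrate to 0; here √(π/(2α)) = 0.93677.
⟨V⟩ = 0.10124.

0.101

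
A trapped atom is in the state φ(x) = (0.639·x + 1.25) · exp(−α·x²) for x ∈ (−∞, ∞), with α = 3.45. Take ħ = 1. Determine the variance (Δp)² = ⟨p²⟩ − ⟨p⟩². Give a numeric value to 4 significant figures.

3.578

Compute ⟨p⟩ and ⟨p²⟩ separately; (Δp)² = ⟨p²⟩ − ⟨p⟩².
Expand each integrand as polynomial × e^(−2αx²) and use ∫x^(2j)·e^(−2αx²) dx = (2j−1)!!/(4α)^j · √(π/(2α)), odd powers → 0; here √(π/(2α)) = 0.67476. Differentiate with the product rule, d/dx e^(−αx²) = −2αx·e^(−αx²).
Normalization: ∫|φ|² dx = 1.0743.
⟨p⟩ = 0.0000 and ⟨p²⟩ = 3.5782.
(Δp)² = 3.5782 − (0.0000)² = 3.5782.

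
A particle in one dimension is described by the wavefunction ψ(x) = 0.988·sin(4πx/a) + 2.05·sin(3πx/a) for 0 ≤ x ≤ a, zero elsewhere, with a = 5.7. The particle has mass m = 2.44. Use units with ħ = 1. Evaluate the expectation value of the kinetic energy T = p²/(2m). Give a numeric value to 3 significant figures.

0.642

T = −(ħ²/2m) d²/dx², so ⟨T⟩ = −(ħ²/2m) ∫ ψ*·ψ'' dx / ∫|ψ|² dx; with m = 2.44.
d²/dx² sin(jπx/a) = −(jπ/a)²·sin(jπx/a); on 0 ≤ x ≤ a, ∫sin²(jπx/a) dx = a/2 and ∫sin(jπx/a)·sin(lπx/a) dx = 0 for j ≠ l, so only diagonal terms survive in ∫|ψ|² and ∫ψ·ψ″; ∫ψ·ψ′ dx = [ψ²/2] between the walls = 0.
State is unnormalized: ∫|ψ|² dx = 14.759, and ∫ψ*·(−ħ²/2m · ψ'') dx = 9.4809, so ⟨T⟩ = 9.4809 / 14.759.
⟨T⟩ = 0.64237.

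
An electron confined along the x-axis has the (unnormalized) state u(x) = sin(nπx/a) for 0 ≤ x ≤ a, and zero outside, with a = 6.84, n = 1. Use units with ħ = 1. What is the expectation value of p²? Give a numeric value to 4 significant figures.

p² u = −ħ² d²u/dx²; ⟨p²⟩ = −ħ² ∫ u*·u'' dx / ∫|u|² dx.
d/dx sin(nπx/a) = (nπ/a)·cos(nπx/a) and d²/dx² sin(nπx/a) = −(nπ/a)²·sin(nπx/a); on 0 ≤ x ≤ a, ∫sin²(nπx/a) dx = a/2 and ∫sin(nπx/a)·cos(nπx/a) dx = 0.
State is unnormalized: ∫|u|² dx = 3.4200, and ∫u*·(−ħ² u'') dx = 0.72146, so ⟨p²⟩ = 0.72146 / 3.4200.
⟨p²⟩ = 0.21095.

0.2110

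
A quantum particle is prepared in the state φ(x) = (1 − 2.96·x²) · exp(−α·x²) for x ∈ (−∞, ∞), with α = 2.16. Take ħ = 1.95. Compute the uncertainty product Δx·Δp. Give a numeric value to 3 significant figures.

1.94

Δx = √(⟨x²⟩−⟨x⟩²), Δp = √(⟨p²⟩−⟨p⟩²).
Expand each integrand as polynomial × e^(−2αx²) and use ∫x^(2j)·e^(−2αx²) dx = (2j−1)!!/(4α)^j · √(π/(2α)), odd powers → 0; here √(π/(2α)) = 0.85277. Differentiate with the product rule, d/dx e^(−αx²) = −2αx·e^(−αx²).
Normalization: ∫|φ|² dx = 0.56873.
⟨x⟩ = 0.0000, ⟨x²⟩ = 0.12235 ⇒ Δx = 0.34978.
⟨p⟩ = 0.0000, ⟨p²⟩ = 30.872 ⇒ Δp = 5.5562.
Δx·Δp = 1.9435.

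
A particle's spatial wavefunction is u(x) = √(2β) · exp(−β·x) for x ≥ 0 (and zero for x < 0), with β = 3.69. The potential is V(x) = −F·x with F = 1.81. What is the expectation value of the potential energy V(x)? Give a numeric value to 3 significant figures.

⟨V⟩ = ∫ V(x)·|u|² dx.
Every integrand reduces to terms xʲ·e^(−2βx) on [0, ∞); use ∫₀^∞ xʲ·e^(−2βx) dx = j!/(2β)^(j+1).
⟨V⟩ = -0.24526.

-0.245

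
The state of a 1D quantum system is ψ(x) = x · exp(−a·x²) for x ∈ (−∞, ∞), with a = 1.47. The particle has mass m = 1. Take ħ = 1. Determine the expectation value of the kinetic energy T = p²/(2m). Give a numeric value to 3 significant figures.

T = −(ħ²/2m) d²/dx², so ⟨T⟩ = −(ħ²/2m) ∫ ψ*·ψ'' dx / ∫|ψ|² dx; with m = 1.
Expand each integrand as polynomial × e^(−2ax²) and use ∫x^(2j)·e^(−2ax²) dx = (2j−1)!!/(4a)^j · √(π/(2a)), odd powers → 0; here √(π/(2a)) = 1.0337. Differentiate with the product rule, d/dx e^(−ax²) = −2ax·e^(−ax²).
State is unnormalized: ∫|ψ|² dx = 0.17580, and ∫ψ*·(−ħ²/2m · ψ'') dx = 0.38764, so ⟨T⟩ = 0.38764 / 0.17580.
⟨T⟩ = 2.2050.

2.21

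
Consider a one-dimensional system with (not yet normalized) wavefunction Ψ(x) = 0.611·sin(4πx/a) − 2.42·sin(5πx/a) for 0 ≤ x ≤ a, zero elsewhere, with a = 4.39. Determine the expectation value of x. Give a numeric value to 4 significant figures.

⟨x⟩ = ∫ x·|Ψ|² dx / ∫|Ψ|² dx (integrals over the domain).
On 0 ≤ x ≤ a (j ≠ l): ∫sin²(jπx/a) dx = a/2, ∫sin(jπx/a)·sin(lπx/a) dx = 0; diagonal moments ∫x·sin²(jπx/a) dx = a²/4, ∫x²·sin²(jπx/a) dx = a³·(1/6 − 1/(4j²π²)); cross terms ∫x·sin(jπx/a)·sin(lπx/a) dx = 0 for j + l even and −4jla²/(π²(j² − l²)²) for j + l odd, ∫x²·sin(jπx/a)·sin(lπx/a) dx = (−1)^(j+l)·4jla³/(π²(j² − l²)²); higher powers the same way via product-to-sum and parts.
State is unnormalized: ∫|Ψ|² dx = 13.674, and ∫Ψ*·x·Ψ dx = 35.718, so ⟨x⟩ = 35.718 / 13.674.
⟨x⟩ = 2.6121.

2.612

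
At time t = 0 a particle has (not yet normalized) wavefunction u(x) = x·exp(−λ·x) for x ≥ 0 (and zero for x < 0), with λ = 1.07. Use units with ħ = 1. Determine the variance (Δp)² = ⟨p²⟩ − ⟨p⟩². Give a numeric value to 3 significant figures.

1.14

Compute ⟨p⟩ and ⟨p²⟩ separately; (Δp)² = ⟨p²⟩ − ⟨p⟩².
Differentiate x·exp(−λ·x) with the product rule; every integrand then reduces to terms xʲ·e^(−2λx) on [0, ∞), with ∫₀^∞ xʲ·e^(−2λx) dx = j!/(2λ)^(j+1).
Normalization: ∫|u|² dx = 0.20407.
⟨p⟩ = 0.0000 and ⟨p²⟩ = 1.1449.
(Δp)² = 1.1449 − (0.0000)² = 1.1449.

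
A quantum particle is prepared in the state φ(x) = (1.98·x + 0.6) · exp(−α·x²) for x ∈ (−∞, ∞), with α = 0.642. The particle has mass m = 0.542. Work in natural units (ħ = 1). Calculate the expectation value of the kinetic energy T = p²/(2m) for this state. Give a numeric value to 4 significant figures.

T = −(ħ²/2m) d²/dx², so ⟨T⟩ = −(ħ²/2m) ∫ φ*·φ'' dx / ∫|φ|² dx; with m = 0.542.
Expand each integrand as polynomial × e^(−2αx²) and use ∫x^(2j)·e^(−2αx²) dx = (2j−1)!!/(4α)^j · √(π/(2α)), odd powers → 0; here √(π/(2α)) = 1.5642. Differentiate with the product rule, d/dx e^(−αx²) = −2αx·e^(−αx²).
State is unnormalized: ∫|φ|² dx = 2.9511, and ∫φ*·(−ħ²/2m · φ'') dx = 4.5763, so ⟨T⟩ = 4.5763 / 2.9511.
⟨T⟩ = 1.5507.

1.551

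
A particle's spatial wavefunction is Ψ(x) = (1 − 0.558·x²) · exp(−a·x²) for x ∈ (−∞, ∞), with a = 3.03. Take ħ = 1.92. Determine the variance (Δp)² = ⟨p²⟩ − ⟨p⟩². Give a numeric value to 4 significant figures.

13.52

Compute ⟨p⟩ and ⟨p²⟩ separately; (Δp)² = ⟨p²⟩ − ⟨p⟩².
Expand each integrand as polynomial × e^(−2ax²) and use ∫x^(2j)·e^(−2ax²) dx = (2j−1)!!/(4a)^j · √(π/(2a)), odd powers → 0; here √(π/(2a)) = 0.72001. Differentiate with the product rule, d/dx e^(−ax²) = −2ax·e^(−ax²).
Normalization: ∫|Ψ|² dx = 0.65829.
⟨p⟩ = 0.0000 and ⟨p²⟩ = 13.523.
(Δp)² = 13.523 − (0.0000)² = 13.523.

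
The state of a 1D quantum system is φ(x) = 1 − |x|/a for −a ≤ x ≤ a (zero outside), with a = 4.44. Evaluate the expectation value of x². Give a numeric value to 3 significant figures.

1.97

⟨x²⟩ = ∫ x²·|φ|² dx / ∫|φ|² dx (integrals over the domain).
φ is even, so ∫ over [−a, a] = 2∫₀ᵃ with φ = 1 − x/a there: ∫₀ᵃ (1 − x/a)² dx = a/3, ∫₀ᵃ x²(1 − x/a)² dx = a³/30, ∫₀ᵃ x⁴(1 − x/a)² dx = a⁵/105.
State is unnormalized: ∫|φ|² dx = 2.9600, and ∫φ*·x²·φ dx = 5.8352, so ⟨x²⟩ = 5.8352 / 2.9600.
⟨x²⟩ = 1.9714.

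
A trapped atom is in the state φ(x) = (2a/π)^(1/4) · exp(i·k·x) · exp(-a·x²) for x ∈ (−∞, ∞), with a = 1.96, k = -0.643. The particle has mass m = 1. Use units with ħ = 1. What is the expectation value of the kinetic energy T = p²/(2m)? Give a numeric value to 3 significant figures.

T = −(ħ²/2m) d²/dx², so ⟨T⟩ = −(ħ²/2m) ∫ φ*·φ'' dx; with m = 1.
Gaussian moments: ∫x^(2j)·e^(−2ax²) dx = (2j−1)!!/(4a)^j · √(π/(2a)), odd powers integrate to 0; here √(π/(2a)) = 0.89522. Derivatives: φ′ = (ik − 2ax)·φ, φ″ = ((ik − 2ax)² − 2a)·φ; the odd-in-x pieces drop out.
⟨T⟩ = 1.1867.

1.19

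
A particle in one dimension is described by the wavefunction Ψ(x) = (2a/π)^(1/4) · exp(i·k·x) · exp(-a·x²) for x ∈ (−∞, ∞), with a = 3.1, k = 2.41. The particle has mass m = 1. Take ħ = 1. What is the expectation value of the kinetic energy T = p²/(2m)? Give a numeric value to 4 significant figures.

4.454

T = −(ħ²/2m) d²/dx², so ⟨T⟩ = −(ħ²/2m) ∫ Ψ*·Ψ'' dx; with m = 1.
Gaussian moments: ∫x^(2j)·e^(−2ax²) dx = (2j−1)!!/(4a)^j · √(π/(2a)), odd powers integrate to 0; here √(π/(2a)) = 0.71183. Derivatives: Ψ′ = (ik − 2ax)·Ψ, Ψ″ = ((ik − 2ax)² − 2a)·Ψ; the odd-in-x pieces drop out.
⟨T⟩ = 4.4541.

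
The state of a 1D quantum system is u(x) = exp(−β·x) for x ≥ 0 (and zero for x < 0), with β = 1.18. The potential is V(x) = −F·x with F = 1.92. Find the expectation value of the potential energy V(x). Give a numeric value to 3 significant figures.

-0.814

⟨V⟩ = ∫ V(x)·|u|² dx / ∫|u|² dx.
Every integrand reduces to terms xʲ·e^(−2βx) on [0, ∞); use ∫₀^∞ xʲ·e^(−2βx) dx = j!/(2β)^(j+1).
State is unnormalized: ∫|u|² dx = 0.42373, and ∫u*·V(x)·u dx = -0.34473, so ⟨V⟩ = -0.34473 / 0.42373.
⟨V⟩ = -0.81356.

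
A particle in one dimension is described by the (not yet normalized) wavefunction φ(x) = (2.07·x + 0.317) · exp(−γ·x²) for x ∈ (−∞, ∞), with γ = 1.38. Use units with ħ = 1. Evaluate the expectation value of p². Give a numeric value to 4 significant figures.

p² φ = −ħ² d²φ/dx²; ⟨p²⟩ = −ħ² ∫ φ*·φ'' dx / ∫|φ|² dx.
Expand each integrand as polynomial × e^(−2γx²) and use ∫x^(2j)·e^(−2γx²) dx = (2j−1)!!/(4γ)^j · √(π/(2γ)), odd powers → 0; here √(π/(2γ)) = 1.0669. Differentiate with the product rule, d/dx e^(−γx²) = −2γx·e^(−γx²).
State is unnormalized: ∫|φ|² dx = 0.93539, and ∫φ*·(−ħ² φ'') dx = 3.5766, so ⟨p²⟩ = 3.5766 / 0.93539.
⟨p²⟩ = 3.8237.

3.824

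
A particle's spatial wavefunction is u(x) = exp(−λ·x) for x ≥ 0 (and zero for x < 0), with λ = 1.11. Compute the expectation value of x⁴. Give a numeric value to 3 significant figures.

0.988

⟨x⁴⟩ = ∫ x⁴·|u|² dx / ∫|u|² dx (integrals over the domain).
Every integrand reduces to terms xʲ·e^(−2λx) on [0, ∞); use ∫₀^∞ xʲ·e^(−2λx) dx = j!/(2λ)^(j+1).
State is unnormalized: ∫|u|² dx = 0.45045, and ∫u*·x⁴·u dx = 0.44509, so ⟨x⁴⟩ = 0.44509 / 0.45045.
⟨x⁴⟩ = 0.98810.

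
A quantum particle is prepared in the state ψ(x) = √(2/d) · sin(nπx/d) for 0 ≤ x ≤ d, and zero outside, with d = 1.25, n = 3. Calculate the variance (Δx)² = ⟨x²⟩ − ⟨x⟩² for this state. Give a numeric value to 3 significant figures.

0.121

Compute ⟨x⟩ and ⟨x²⟩ separately, then (Δx)² = ⟨x²⟩ − ⟨x⟩².
With sin²θ = (1 − cos2θ)/2 on 0 ≤ x ≤ d: ∫sin²(nπx/d) dx = d/2, ∫x·sin²(nπx/d) dx = d²/4, ∫x²·sin²(nπx/d) dx = d³·(1/6 − 1/(4n²π²)); higher powers xᵏ the same way, integrating xᵏ·cos(2nπx/d) by parts.
⟨x⟩ = 0.62500 and ⟨x²⟩ = 0.51204.
(Δx)² = 0.51204 − (0.62500)² = 0.12141.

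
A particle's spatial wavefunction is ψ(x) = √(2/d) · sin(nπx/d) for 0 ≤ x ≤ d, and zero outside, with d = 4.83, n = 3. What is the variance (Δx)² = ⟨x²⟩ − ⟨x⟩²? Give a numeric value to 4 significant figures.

Compute ⟨x⟩ and ⟨x²⟩ separately, then (Δx)² = ⟨x²⟩ − ⟨x⟩².
With sin²θ = (1 − cos2θ)/2 on 0 ≤ x ≤ d: ∫sin²(nπx/d) dx = d/2, ∫x·sin²(nπx/d) dx = d²/4, ∫x²·sin²(nπx/d) dx = d³·(1/6 − 1/(4n²π²)); higher powers xᵏ the same way, integrating xᵏ·cos(2nπx/d) by parts.
⟨x⟩ = 2.4150 and ⟨x²⟩ = 7.6450.
(Δx)² = 7.6450 − (2.4150)² = 1.8128.

1.813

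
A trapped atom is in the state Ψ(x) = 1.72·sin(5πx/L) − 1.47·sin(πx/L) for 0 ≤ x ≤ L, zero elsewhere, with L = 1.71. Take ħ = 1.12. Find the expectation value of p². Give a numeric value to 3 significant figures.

p² Ψ = −ħ² d²Ψ/dx²; ⟨p²⟩ = −ħ² ∫ Ψ*·Ψ'' dx / ∫|Ψ|² dx.
d²/dx² sin(jπx/L) = −(jπ/L)²·sin(jπx/L); on 0 ≤ x ≤ L, ∫sin²(jπx/L) dx = L/2 and ∫sin(jπx/L)·sin(lπx/L) dx = 0 for j ≠ l, so only diagonal terms survive in ∫|Ψ|² and ∫Ψ·Ψ″; ∫Ψ·Ψ′ dx = [Ψ²/2] between the walls = 0.
State is unnormalized: ∫|Ψ|² dx = 4.3770, and ∫Ψ*·(−ħ² Ψ'') dx = 275.56, so ⟨p²⟩ = 275.56 / 4.3770.
⟨p²⟩ = 62.956.

63.0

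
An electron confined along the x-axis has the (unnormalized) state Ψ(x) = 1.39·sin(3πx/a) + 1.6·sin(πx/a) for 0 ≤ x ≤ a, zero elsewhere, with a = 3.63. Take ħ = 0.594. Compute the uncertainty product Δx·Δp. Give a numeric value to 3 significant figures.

Δx = √(⟨x²⟩−⟨x⟩²), Δp = √(⟨p²⟩−⟨p⟩²).
On 0 ≤ x ≤ a (j ≠ l): ∫sin²(jπx/a) dx = a/2, ∫sin(jπx/a)·sin(lπx/a) dx = 0; diagonal moments ∫x·sin²(jπx/a) dx = a²/4, ∫x²·sin²(jπx/a) dx = a³·(1/6 − 1/(4j²π²)); cross terms ∫x·sin(jπx/a)·sin(lπx/a) dx = 0 for j + l even and −4jla²/(π²(j² − l²)²) for j + l odd, ∫x²·sin(jπx/a)·sin(lπx/a) dx = (−1)^(j+l)·4jla³/(π²(j² − l²)²); higher powers the same way via product-to-sum and parts. d²/dx² sin(jπx/a) = −(jπ/a)²·sin(jπx/a); on 0 ≤ x ≤ a, ∫sin²(jπx/a) dx = a/2 and ∫sin(jπx/a)·sin(lπx/a) dx = 0 for j ≠ l, so only diagonal terms survive in ∫|Ψ|² and ∫Ψ·Ψ″; ∫Ψ·Ψ′ dx = [Ψ²/2] between the walls = 0.
Normalization: ∫|Ψ|² dx = 8.1532.
⟨x⟩ = 1.8150, ⟨x²⟩ = 4.4757 ⇒ Δx = 1.0870.
⟨p⟩ = 0.0000, ⟨p²⟩ = 1.1736 ⇒ Δp = 1.0833.
Δx·Δp = 1.1776.

1.18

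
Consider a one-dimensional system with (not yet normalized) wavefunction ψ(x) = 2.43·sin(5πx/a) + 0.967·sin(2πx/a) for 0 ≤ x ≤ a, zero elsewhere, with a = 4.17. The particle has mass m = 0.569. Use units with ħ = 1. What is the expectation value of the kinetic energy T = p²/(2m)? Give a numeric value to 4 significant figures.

11.04

T = −(ħ²/2m) d²/dx², so ⟨T⟩ = −(ħ²/2m) ∫ ψ*·ψ'' dx / ∫|ψ|² dx; with m = 0.569.
d²/dx² sin(jπx/a) = −(jπ/a)²·sin(jπx/a); on 0 ≤ x ≤ a, ∫sin²(jπx/a) dx = a/2 and ∫sin(jπx/a)·sin(lπx/a) dx = 0 for j ≠ l, so only diagonal terms survive in ∫|ψ|² and ∫ψ·ψ″; ∫ψ·ψ′ dx = [ψ²/2] between the walls = 0.
State is unnormalized: ∫|ψ|² dx = 14.261, and ∫ψ*·(−ħ²/2m · ψ'') dx = 157.40, so ⟨T⟩ = 157.40 / 14.261.
⟨T⟩ = 11.037.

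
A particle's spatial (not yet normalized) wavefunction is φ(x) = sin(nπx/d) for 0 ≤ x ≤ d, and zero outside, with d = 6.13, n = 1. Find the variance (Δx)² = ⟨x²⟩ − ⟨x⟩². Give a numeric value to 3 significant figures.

1.23

Compute ⟨x⟩ and ⟨x²⟩ separately, then (Δx)² = ⟨x²⟩ − ⟨x⟩².
With sin²θ = (1 − cos2θ)/2 on 0 ≤ x ≤ d: ∫sin²(nπx/d) dx = d/2, ∫x·sin²(nπx/d) dx = d²/4, ∫x²·sin²(nπx/d) dx = d³·(1/6 − 1/(4n²π²)); higher powers xᵏ the same way, integrating xᵏ·cos(2nπx/d) by parts.
Normalization: ∫|φ|² dx = 3.0650.
⟨x⟩ = 3.0650 and ⟨x²⟩ = 10.622.
(Δx)² = 10.622 − (3.0650)² = 1.2277.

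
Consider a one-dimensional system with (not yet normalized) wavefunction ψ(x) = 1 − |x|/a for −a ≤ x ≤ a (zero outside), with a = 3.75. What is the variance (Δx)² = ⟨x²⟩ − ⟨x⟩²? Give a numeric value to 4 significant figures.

Compute ⟨x⟩ and ⟨x²⟩ separately, then (Δx)² = ⟨x²⟩ − ⟨x⟩².
ψ is even, so ∫ over [−a, a] = 2∫₀ᵃ with ψ = 1 − x/a there: ∫₀ᵃ (1 − x/a)² dx = a/3, ∫₀ᵃ x²(1 − x/a)² dx = a³/30, ∫₀ᵃ x⁴(1 − x/a)² dx = a⁵/105.
Normalization: ∫|ψ|² dx = 2.5000.
⟨x⟩ = 0.0000 and ⟨x²⟩ = 1.4063.
(Δx)² = 1.4063 − (0.0000)² = 1.4063.

1.406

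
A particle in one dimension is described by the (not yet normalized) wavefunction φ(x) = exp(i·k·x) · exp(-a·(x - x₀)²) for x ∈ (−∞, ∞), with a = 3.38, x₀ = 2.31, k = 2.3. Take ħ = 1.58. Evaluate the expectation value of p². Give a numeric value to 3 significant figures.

p² φ = −ħ² d²φ/dx²; ⟨p²⟩ = −ħ² ∫ φ*·φ'' dx / ∫|φ|² dx.
Gaussian moments (u = x − x₀): ∫u^(2j)·e^(−2au²) du = (2j−1)!!/(4a)^j · √(π/(2a)), odd powers integrate to 0; here √(π/(2a)) = 0.68171. Derivatives: φ′ = (ik − 2au)·φ, φ″ = ((ik − 2au)² − 2a)·φ; the odd-in-u pieces drop out.
State is unnormalized: ∫|φ|² dx = 0.68171, and ∫φ*·(−ħ² φ'') dx = 14.755, so ⟨p²⟩ = 14.755 / 0.68171.
⟨p²⟩ = 21.644.

21.6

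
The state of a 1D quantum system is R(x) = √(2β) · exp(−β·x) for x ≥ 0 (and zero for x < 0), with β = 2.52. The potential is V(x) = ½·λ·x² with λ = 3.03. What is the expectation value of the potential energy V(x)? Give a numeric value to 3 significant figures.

⟨V⟩ = ∫ V(x)·|R|² dx.
Every integrand reduces to terms xʲ·e^(−2βx) on [0, ∞); use ∫₀^∞ xʲ·e^(−2βx) dx = j!/(2β)^(j+1).
⟨V⟩ = 0.11928.

0.119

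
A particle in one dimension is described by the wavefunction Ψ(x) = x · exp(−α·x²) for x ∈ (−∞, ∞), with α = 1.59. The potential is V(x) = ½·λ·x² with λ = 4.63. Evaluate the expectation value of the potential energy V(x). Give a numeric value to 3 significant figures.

⟨V⟩ = ∫ V(x)·|Ψ|² dx / ∫|Ψ|² dx.
Expand each integrand as polynomial × e^(−2αx²) and use ∫x^(2j)·e^(−2αx²) dx = (2j−1)!!/(4α)^j · √(π/(2α)), odd powers → 0; here √(π/(2α)) = 0.99394.
State is unnormalized: ∫|Ψ|² dx = 0.15628, and ∫Ψ*·V(x)·Ψ dx = 0.17066, so ⟨V⟩ = 0.17066 / 0.15628.
⟨V⟩ = 1.0920.

1.09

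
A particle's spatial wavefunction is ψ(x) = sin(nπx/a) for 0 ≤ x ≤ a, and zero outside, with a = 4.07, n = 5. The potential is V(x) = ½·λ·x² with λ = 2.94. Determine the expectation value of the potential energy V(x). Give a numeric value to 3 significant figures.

⟨V⟩ = ∫ V(x)·|ψ|² dx / ∫|ψ|² dx.
With sin²θ = (1 − cos2θ)/2 on 0 ≤ x ≤ a: ∫sin²(nπx/a) dx = a/2, ∫x·sin²(nπx/a) dx = a²/4, ∫x²·sin²(nπx/a) dx = a³·(1/6 − 1/(4n²π²)); higher powers xᵏ the same way, integrating xᵏ·cos(2nπx/a) by parts.
State is unnormalized: ∫|ψ|² dx = 2.0350, and ∫ψ*·V(x)·ψ dx = 16.417, so ⟨V⟩ = 16.417 / 2.0350.
⟨V⟩ = 8.0675.

8.07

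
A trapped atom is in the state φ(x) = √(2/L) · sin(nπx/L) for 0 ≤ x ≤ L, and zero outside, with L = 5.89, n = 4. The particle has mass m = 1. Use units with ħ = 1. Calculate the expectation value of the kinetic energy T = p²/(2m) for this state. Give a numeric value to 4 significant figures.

2.276

T = −(ħ²/2m) d²/dx², so ⟨T⟩ = −(ħ²/2m) ∫ φ*·φ'' dx; with m = 1.
d/dx sin(nπx/L) = (nπ/L)·cos(nπx/L) and d²/dx² sin(nπx/L) = −(nπ/L)²·sin(nπx/L); on 0 ≤ x ≤ L, ∫sin²(nπx/L) dx = L/2 and ∫sin(nπx/L)·cos(nπx/L) dx = 0.
⟨T⟩ = 2.2759.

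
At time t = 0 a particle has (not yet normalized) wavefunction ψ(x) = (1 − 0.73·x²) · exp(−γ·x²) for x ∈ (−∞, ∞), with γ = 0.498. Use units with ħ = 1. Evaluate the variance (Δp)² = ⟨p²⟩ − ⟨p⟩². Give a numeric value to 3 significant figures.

1.99

Compute ⟨p⟩ and ⟨p²⟩ separately; (Δp)² = ⟨p²⟩ − ⟨p⟩².
Expand each integrand as polynomial × e^(−2γx²) and use ∫x^(2j)·e^(−2γx²) dx = (2j−1)!!/(4γ)^j · √(π/(2γ)), odd powers → 0; here √(π/(2γ)) = 1.7760. Differentiate with the product rule, d/dx e^(−γx²) = −2γx·e^(−γx²).
Normalization: ∫|ψ|² dx = 1.1899.
⟨p⟩ = 0.0000 and ⟨p²⟩ = 1.9869.
(Δp)² = 1.9869 − (0.0000)² = 1.9869.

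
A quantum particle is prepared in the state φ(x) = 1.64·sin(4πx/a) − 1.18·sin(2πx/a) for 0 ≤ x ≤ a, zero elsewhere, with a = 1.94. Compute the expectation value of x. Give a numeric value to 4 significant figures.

0.9700

⟨x⟩ = ∫ x·|φ|² dx / ∫|φ|² dx (integrals over the domain).
On 0 ≤ x ≤ a (j ≠ l): ∫sin²(jπx/a) dx = a/2, ∫sin(jπx/a)·sin(lπx/a) dx = 0; diagonal moments ∫x·sin²(jπx/a) dx = a²/4, ∫x²·sin²(jπx/a) dx = a³·(1/6 − 1/(4j²π²)); cross terms ∫x·sin(jπx/a)·sin(lπx/a) dx = 0 for j + l even and −4jla²/(π²(j² − l²)²) for j + l odd, ∫x²·sin(jπx/a)·sin(lπx/a) dx = (−1)^(j+l)·4jla³/(π²(j² − l²)²); higher powers the same way via product-to-sum and parts.
State is unnormalized: ∫|φ|² dx = 3.9595, and ∫φ*·x·φ dx = 3.8408, so ⟨x⟩ = 3.8408 / 3.9595.
⟨x⟩ = 0.97000.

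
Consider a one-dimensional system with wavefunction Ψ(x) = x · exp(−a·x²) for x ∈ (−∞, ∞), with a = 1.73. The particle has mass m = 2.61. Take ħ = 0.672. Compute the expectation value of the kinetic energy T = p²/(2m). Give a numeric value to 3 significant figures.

0.449

T = −(ħ²/2m) d²/dx², so ⟨T⟩ = −(ħ²/2m) ∫ Ψ*·Ψ'' dx / ∫|Ψ|² dx; with m = 2.61.
Expand each integrand as polynomial × e^(−2ax²) and use ∫x^(2j)·e^(−2ax²) dx = (2j−1)!!/(4a)^j · √(π/(2a)), odd powers → 0; here √(π/(2a)) = 0.95288. Differentiate with the product rule, d/dx e^(−ax²) = −2ax·e^(−ax²).
State is unnormalized: ∫|Ψ|² dx = 0.13770, and ∫Ψ*·(−ħ²/2m · Ψ'') dx = 0.061825, so ⟨T⟩ = 0.061825 / 0.13770.
⟨T⟩ = 0.44899.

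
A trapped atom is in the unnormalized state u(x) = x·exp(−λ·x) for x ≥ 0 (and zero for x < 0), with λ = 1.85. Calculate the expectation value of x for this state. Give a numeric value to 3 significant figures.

⟨x⟩ = ∫ x·|u|² dx / ∫|u|² dx (integrals over the domain).
Every integrand reduces to terms xʲ·e^(−2λx) on [0, ∞); use ∫₀^∞ xʲ·e^(−2λx) dx = j!/(2λ)^(j+1).
State is unnormalized: ∫|u|² dx = 0.039484, and ∫u*·x·u dx = 0.032014, so ⟨x⟩ = 0.032014 / 0.039484.
⟨x⟩ = 0.81081.

0.811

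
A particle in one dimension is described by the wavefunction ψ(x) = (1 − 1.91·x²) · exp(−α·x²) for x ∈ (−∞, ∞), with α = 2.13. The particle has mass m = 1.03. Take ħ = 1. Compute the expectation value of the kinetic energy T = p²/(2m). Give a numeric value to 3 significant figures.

T = −(ħ²/2m) d²/dx², so ⟨T⟩ = −(ħ²/2m) ∫ ψ*·ψ'' dx / ∫|ψ|² dx; with m = 1.03.
Expand each integrand as polynomial × e^(−2αx²) and use ∫x^(2j)·e^(−2αx²) dx = (2j−1)!!/(4α)^j · √(π/(2α)), odd powers → 0; here √(π/(2α)) = 0.85876. Differentiate with the product rule, d/dx e^(−αx²) = −2αx·e^(−αx²).
State is unnormalized: ∫|ψ|² dx = 0.60320, and ∫ψ*·(−ħ²/2m · ψ'') dx = 1.5984, so ⟨T⟩ = 1.5984 / 0.60320.
⟨T⟩ = 2.6499.

2.65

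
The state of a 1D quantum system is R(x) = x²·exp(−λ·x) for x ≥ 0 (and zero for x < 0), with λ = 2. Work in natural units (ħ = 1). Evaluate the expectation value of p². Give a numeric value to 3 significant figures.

1.33

p² R = −ħ² d²R/dx²; ⟨p²⟩ = −ħ² ∫ R*·R'' dx / ∫|R|² dx.
Differentiate x²·exp(−λ·x) with the product rule; every integrand then reduces to terms xʲ·e^(−2λx) on [0, ∞), with ∫₀^∞ xʲ·e^(−2λx) dx = j!/(2λ)^(j+1).
State is unnormalized: ∫|R|² dx = 0.023438, and ∫R*·(−ħ² R'') dx = 0.031250, so ⟨p²⟩ = 0.031250 / 0.023438.
⟨p²⟩ = 1.3333.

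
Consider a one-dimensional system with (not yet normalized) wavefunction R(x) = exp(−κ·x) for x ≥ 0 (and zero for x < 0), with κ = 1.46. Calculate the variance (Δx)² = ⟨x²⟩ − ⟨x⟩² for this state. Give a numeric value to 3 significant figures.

0.117

Compute ⟨x⟩ and ⟨x²⟩ separately, then (Δx)² = ⟨x²⟩ − ⟨x⟩².
Every integrand reduces to terms xʲ·e^(−2κx) on [0, ∞); use ∫₀^∞ xʲ·e^(−2κx) dx = j!/(2κ)^(j+1).
Normalization: ∫|R|² dx = 0.34247.
⟨x⟩ = 0.34247 and ⟨x²⟩ = 0.23457.
(Δx)² = 0.23457 − (0.34247)² = 0.11728.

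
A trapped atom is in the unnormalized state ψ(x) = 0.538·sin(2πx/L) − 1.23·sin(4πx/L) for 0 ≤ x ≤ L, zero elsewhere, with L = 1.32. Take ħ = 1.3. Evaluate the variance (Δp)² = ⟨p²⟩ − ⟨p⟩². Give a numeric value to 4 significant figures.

134.7

Compute ⟨p⟩ and ⟨p²⟩ separately; (Δp)² = ⟨p²⟩ − ⟨p⟩².
d²/dx² sin(jπx/L) = −(jπ/L)²·sin(jπx/L); on 0 ≤ x ≤ L, ∫sin²(jπx/L) dx = L/2 and ∫sin(jπx/L)·sin(lπx/L) dx = 0 for j ≠ l, so only diagonal terms survive in ∫|ψ|² and ∫ψ·ψ″; ∫ψ·ψ′ dx = [ψ²/2] between the walls = 0.
Normalization: ∫|ψ|² dx = 1.1895.
⟨p⟩ = 0.0000 and ⟨p²⟩ = 134.72.
(Δp)² = 134.72 − (0.0000)² = 134.72.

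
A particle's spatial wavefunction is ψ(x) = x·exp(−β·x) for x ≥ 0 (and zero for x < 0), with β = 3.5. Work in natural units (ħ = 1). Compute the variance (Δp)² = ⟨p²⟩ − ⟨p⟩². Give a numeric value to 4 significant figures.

12.25

Compute ⟨p⟩ and ⟨p²⟩ separately; (Δp)² = ⟨p²⟩ − ⟨p⟩².
Differentiate x·exp(−β·x) with the product rule; every integrand then reduces to terms xʲ·e^(−2βx) on [0, ∞), with ∫₀^∞ xʲ·e^(−2βx) dx = j!/(2β)^(j+1).
Normalization: ∫|ψ|² dx = 0.0058309.
⟨p⟩ = 0.0000 and ⟨p²⟩ = 12.250.
(Δp)² = 12.250 − (0.0000)² = 12.250.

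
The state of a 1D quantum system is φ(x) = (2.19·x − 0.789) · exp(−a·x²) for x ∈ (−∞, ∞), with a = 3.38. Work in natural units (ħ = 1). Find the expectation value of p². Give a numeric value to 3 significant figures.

p² φ = −ħ² d²φ/dx²; ⟨p²⟩ = −ħ² ∫ φ*·φ'' dx / ∫|φ|² dx.
Expand each integrand as polynomial × e^(−2ax²) and use ∫x^(2j)·e^(−2ax²) dx = (2j−1)!!/(4a)^j · √(π/(2a)), odd powers → 0; here √(π/(2a)) = 0.68171. Differentiate with the product rule, d/dx e^(−ax²) = −2ax·e^(−ax²).
State is unnormalized: ∫|φ|² dx = 0.66621, and ∫φ*·(−ħ² φ'') dx = 3.8866, so ⟨p²⟩ = 3.8866 / 0.66621.
⟨p²⟩ = 5.8338.

5.83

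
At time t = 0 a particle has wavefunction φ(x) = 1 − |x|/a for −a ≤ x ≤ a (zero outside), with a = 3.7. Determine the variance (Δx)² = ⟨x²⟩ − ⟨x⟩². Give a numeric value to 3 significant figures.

1.37

Compute ⟨x⟩ and ⟨x²⟩ separately, then (Δx)² = ⟨x²⟩ − ⟨x⟩².
φ is even, so ∫ over [−a, a] = 2∫₀ᵃ with φ = 1 − x/a there: ∫₀ᵃ (1 − x/a)² dx = a/3, ∫₀ᵃ x²(1 − x/a)² dx = a³/30, ∫₀ᵃ x⁴(1 − x/a)² dx = a⁵/105.
Normalization: ∫|φ|² dx = 2.4667.
⟨x⟩ = 0.0000 and ⟨x²⟩ = 1.3690.
(Δx)² = 1.3690 − (0.0000)² = 1.3690.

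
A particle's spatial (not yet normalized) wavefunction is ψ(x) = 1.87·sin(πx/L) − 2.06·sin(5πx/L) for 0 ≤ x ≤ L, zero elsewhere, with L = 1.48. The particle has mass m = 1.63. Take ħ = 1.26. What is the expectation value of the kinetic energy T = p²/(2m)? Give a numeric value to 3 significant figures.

31.1

T = −(ħ²/2m) d²/dx², so ⟨T⟩ = −(ħ²/2m) ∫ ψ*·ψ'' dx / ∫|ψ|² dx; with m = 1.63.
d²/dx² sin(jπx/L) = −(jπ/L)²·sin(jπx/L); on 0 ≤ x ≤ L, ∫sin²(jπx/L) dx = L/2 and ∫sin(jπx/L)·sin(lπx/L) dx = 0 for j ≠ l, so only diagonal terms survive in ∫|ψ|² and ∫ψ·ψ″; ∫ψ·ψ′ dx = [ψ²/2] between the walls = 0.
State is unnormalized: ∫|ψ|² dx = 5.7280, and ∫ψ*·(−ħ²/2m · ψ'') dx = 177.95, so ⟨T⟩ = 177.95 / 5.7280.
⟨T⟩ = 31.066.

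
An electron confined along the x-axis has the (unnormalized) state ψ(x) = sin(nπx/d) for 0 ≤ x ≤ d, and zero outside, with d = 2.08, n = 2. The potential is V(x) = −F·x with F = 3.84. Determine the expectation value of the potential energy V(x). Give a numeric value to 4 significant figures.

⟨V⟩ = ∫ V(x)·|ψ|² dx / ∫|ψ|² dx.
With sin²θ = (1 − cos2θ)/2 on 0 ≤ x ≤ d: ∫sin²(nπx/d) dx = d/2, ∫x·sin²(nπx/d) dx = d²/4, ∫x²·sin²(nπx/d) dx = d³·(1/6 − 1/(4n²π²)); higher powers xᵏ the same way, integrating xᵏ·cos(2nπx/d) by parts.
State is unnormalized: ∫|ψ|² dx = 1.0400, and ∫ψ*·V(x)·ψ dx = -4.1533, so ⟨V⟩ = -4.1533 / 1.0400.
⟨V⟩ = -3.9936.

-3.994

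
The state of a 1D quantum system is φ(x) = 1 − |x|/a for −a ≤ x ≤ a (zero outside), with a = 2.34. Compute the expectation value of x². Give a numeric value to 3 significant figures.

0.548

⟨x²⟩ = ∫ x²·|φ|² dx / ∫|φ|² dx (integrals over the domain).
φ is even, so ∫ over [−a, a] = 2∫₀ᵃ with φ = 1 − x/a there: ∫₀ᵃ (1 − x/a)² dx = a/3, ∫₀ᵃ x²(1 − x/a)² dx = a³/30, ∫₀ᵃ x⁴(1 − x/a)² dx = a⁵/105.
State is unnormalized: ∫|φ|² dx = 1.5600, and ∫φ*·x²·φ dx = 0.85419, so ⟨x²⟩ = 0.85419 / 1.5600.
⟨x²⟩ = 0.54756.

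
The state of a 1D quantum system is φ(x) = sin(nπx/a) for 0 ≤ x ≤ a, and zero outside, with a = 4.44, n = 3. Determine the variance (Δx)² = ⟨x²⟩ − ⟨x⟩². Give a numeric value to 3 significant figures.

Compute ⟨x⟩ and ⟨x²⟩ separately, then (Δx)² = ⟨x²⟩ − ⟨x⟩².
With sin²θ = (1 − cos2θ)/2 on 0 ≤ x ≤ a: ∫sin²(nπx/a) dx = a/2, ∫x·sin²(nπx/a) dx = a²/4, ∫x²·sin²(nπx/a) dx = a³·(1/6 − 1/(4n²π²)); higher powers xᵏ the same way, integrating xᵏ·cos(2nπx/a) by parts.
Normalization: ∫|φ|² dx = 2.2200.
⟨x⟩ = 2.2200 and ⟨x²⟩ = 6.4602.
(Δx)² = 6.4602 − (2.2200)² = 1.5318.

1.53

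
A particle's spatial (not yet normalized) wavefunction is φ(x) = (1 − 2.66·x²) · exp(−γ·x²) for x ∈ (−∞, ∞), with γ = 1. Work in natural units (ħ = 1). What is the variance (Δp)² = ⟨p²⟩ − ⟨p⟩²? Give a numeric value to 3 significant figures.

5.44

Compute ⟨p⟩ and ⟨p²⟩ separately; (Δp)² = ⟨p²⟩ − ⟨p⟩².
Expand each integrand as polynomial × e^(−2γx²) and use ∫x^(2j)·e^(−2γx²) dx = (2j−1)!!/(4γ)^j · √(π/(2γ)), odd powers → 0; here √(π/(2γ)) = 1.2533. Differentiate with the product rule, d/dx e^(−γx²) = −2γx·e^(−γx²).
Normalization: ∫|φ|² dx = 1.2491.
⟨p⟩ = 0.0000 and ⟨p²⟩ = 5.4437.
(Δp)² = 5.4437 − (0.0000)² = 5.4437.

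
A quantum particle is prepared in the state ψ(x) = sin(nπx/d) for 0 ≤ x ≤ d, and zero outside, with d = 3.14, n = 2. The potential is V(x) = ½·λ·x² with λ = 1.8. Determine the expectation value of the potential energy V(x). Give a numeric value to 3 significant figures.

⟨V⟩ = ∫ V(x)·|ψ|² dx / ∫|ψ|² dx.
With sin²θ = (1 − cos2θ)/2 on 0 ≤ x ≤ d: ∫sin²(nπx/d) dx = d/2, ∫x·sin²(nπx/d) dx = d²/4, ∫x²·sin²(nπx/d) dx = d³·(1/6 − 1/(4n²π²)); higher powers xᵏ the same way, integrating xᵏ·cos(2nπx/d) by parts.
State is unnormalized: ∫|ψ|² dx = 1.5700, and ∫ψ*·V(x)·ψ dx = 4.4674, so ⟨V⟩ = 4.4674 / 1.5700.
⟨V⟩ = 2.8455.

2.85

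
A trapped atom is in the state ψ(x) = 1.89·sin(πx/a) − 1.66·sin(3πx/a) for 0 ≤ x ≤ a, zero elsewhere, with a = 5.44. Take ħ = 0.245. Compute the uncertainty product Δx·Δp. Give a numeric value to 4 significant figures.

Δx = √(⟨x²⟩−⟨x⟩²), Δp = √(⟨p²⟩−⟨p⟩²).
On 0 ≤ x ≤ a (j ≠ l): ∫sin²(jπx/a) dx = a/2, ∫sin(jπx/a)·sin(lπx/a) dx = 0; diagonal moments ∫x·sin²(jπx/a) dx = a²/4, ∫x²·sin²(jπx/a) dx = a³·(1/6 − 1/(4j²π²)); cross terms ∫x·sin(jπx/a)·sin(lπx/a) dx = 0 for j + l even and −4jla²/(π²(j² − l²)²) for j + l odd, ∫x²·sin(jπx/a)·sin(lπx/a) dx = (−1)^(j+l)·4jla³/(π²(j² − l²)²); higher powers the same way via product-to-sum and parts. d²/dx² sin(jπx/a) = −(jπ/a)²·sin(jπx/a); on 0 ≤ x ≤ a, ∫sin²(jπx/a) dx = a/2 and ∫sin(jπx/a)·sin(lπx/a) dx = 0 for j ≠ l, so only diagonal terms survive in ∫|ψ|² and ∫ψ·ψ″; ∫ψ·ψ′ dx = [ψ²/2] between the walls = 0.
Normalization: ∫|ψ|² dx = 17.211.
⟨x⟩ = 2.7200, ⟨x²⟩ = 7.8306 ⇒ Δx = 0.65744.
⟨p⟩ = 0.0000, ⟨p²⟩ = 0.089761 ⇒ Δp = 0.29960.
Δx·Δp = 0.19697.

0.1970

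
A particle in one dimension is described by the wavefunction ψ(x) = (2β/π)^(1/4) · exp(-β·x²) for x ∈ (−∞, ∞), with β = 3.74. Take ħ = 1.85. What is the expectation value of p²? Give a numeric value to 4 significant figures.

p² ψ = −ħ² d²ψ/dx²; ⟨p²⟩ = −ħ² ∫ ψ*·ψ'' dx.
Gaussian moments: ∫x^(2j)·e^(−2βx²) dx = (2j−1)!!/(4β)^j · √(π/(2β)), odd powers integrate to 0; here √(π/(2β)) = 0.64807. Derivatives: d/dx e^(−βx²) = −2βx·e^(−βx²), d²/dx² e^(−βx²) = (4β²x² − 2β)·e^(−βx²).
⟨p²⟩ = 12.800.

12.80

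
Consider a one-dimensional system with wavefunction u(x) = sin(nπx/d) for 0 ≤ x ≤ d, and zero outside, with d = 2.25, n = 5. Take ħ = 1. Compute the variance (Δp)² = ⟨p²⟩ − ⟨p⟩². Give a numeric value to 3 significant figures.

Compute ⟨p⟩ and ⟨p²⟩ separately; (Δp)² = ⟨p²⟩ − ⟨p⟩².
d/dx sin(nπx/d) = (nπ/d)·cos(nπx/d) and d²/dx² sin(nπx/d) = −(nπ/d)²·sin(nπx/d); on 0 ≤ x ≤ d, ∫sin²(nπx/d) dx = d/2 and ∫sin(nπx/d)·cos(nπx/d) dx = 0.
Normalization: ∫|u|² dx = 1.1250.
⟨p⟩ = 0.0000 and ⟨p²⟩ = 48.739.
(Δp)² = 48.739 − (0.0000)² = 48.739.

48.7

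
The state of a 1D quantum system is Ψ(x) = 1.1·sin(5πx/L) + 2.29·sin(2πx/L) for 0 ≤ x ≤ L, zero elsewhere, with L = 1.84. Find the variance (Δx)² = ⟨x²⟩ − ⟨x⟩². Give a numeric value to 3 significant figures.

0.245

Compute ⟨x⟩ and ⟨x²⟩ separately, then (Δx)² = ⟨x²⟩ − ⟨x⟩².
On 0 ≤ x ≤ L (j ≠ l): ∫sin²(jπx/L) dx = L/2, ∫sin(jπx/L)·sin(lπx/L) dx = 0; diagonal moments ∫x·sin²(jπx/L) dx = L²/4, ∫x²·sin²(jπx/L) dx = L³·(1/6 − 1/(4j²π²)); cross terms ∫x·sin(jπx/L)·sin(lπx/L) dx = 0 for j + l even and −4jlL²/(π²(j² − l²)²) for j + l odd, ∫x²·sin(jπx/L)·sin(lπx/L) dx = (−1)^(j+l)·4jlL³/(π²(j² − l²)²); higher powers the same way via product-to-sum and parts.
Normalization: ∫|Ψ|² dx = 5.9378.
⟨x⟩ = 0.89360 and ⟨x²⟩ = 1.0438.
(Δx)² = 1.0438 − (0.89360)² = 0.24531.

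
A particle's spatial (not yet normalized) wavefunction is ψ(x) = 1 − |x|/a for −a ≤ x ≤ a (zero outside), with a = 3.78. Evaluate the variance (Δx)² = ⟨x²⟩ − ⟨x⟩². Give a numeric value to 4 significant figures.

1.429

Compute ⟨x⟩ and ⟨x²⟩ separately, then (Δx)² = ⟨x²⟩ − ⟨x⟩².
ψ is even, so ∫ over [−a, a] = 2∫₀ᵃ with ψ = 1 − x/a there: ∫₀ᵃ (1 − x/a)² dx = a/3, ∫₀ᵃ x²(1 − x/a)² dx = a³/30, ∫₀ᵃ x⁴(1 − x/a)² dx = a⁵/105.
Normalization: ∫|ψ|² dx = 2.5200.
⟨x⟩ = 0.0000 and ⟨x²⟩ = 1.4288.
(Δx)² = 1.4288 − (0.0000)² = 1.4288.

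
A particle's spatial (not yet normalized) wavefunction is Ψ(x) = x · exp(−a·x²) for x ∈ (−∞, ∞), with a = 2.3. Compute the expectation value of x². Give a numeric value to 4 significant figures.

0.3261

⟨x²⟩ = ∫ x²·|Ψ|² dx / ∫|Ψ|² dx (integrals over the domain).
Expand each integrand as polynomial × e^(−2ax²) and use ∫x^(2j)·e^(−2ax²) dx = (2j−1)!!/(4a)^j · √(π/(2a)), odd powers → 0; here √(π/(2a)) = 0.82641.
State is unnormalized: ∫|Ψ|² dx = 0.089827, and ∫Ψ*·x²·Ψ dx = 0.029292, so ⟨x²⟩ = 0.029292 / 0.089827.
⟨x²⟩ = 0.32609.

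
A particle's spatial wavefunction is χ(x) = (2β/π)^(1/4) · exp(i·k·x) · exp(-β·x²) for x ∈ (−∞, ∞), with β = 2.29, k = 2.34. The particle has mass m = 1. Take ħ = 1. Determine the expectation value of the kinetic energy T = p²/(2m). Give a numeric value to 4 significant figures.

3.883

T = −(ħ²/2m) d²/dx², so ⟨T⟩ = −(ħ²/2m) ∫ χ*·χ'' dx; with m = 1.
Gaussian moments: ∫x^(2j)·e^(−2βx²) dx = (2j−1)!!/(4β)^j · √(π/(2β)), odd powers integrate to 0; here √(π/(2β)) = 0.82821. Derivatives: χ′ = (ik − 2βx)·χ, χ″ = ((ik − 2βx)² − 2β)·χ; the odd-in-x pieces drop out.
⟨T⟩ = 3.8828.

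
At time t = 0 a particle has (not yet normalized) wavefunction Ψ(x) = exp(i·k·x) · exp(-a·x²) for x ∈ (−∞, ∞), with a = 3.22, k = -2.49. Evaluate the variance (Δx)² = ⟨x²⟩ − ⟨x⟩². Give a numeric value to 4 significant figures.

0.07764

Compute ⟨x⟩ and ⟨x²⟩ separately, then (Δx)² = ⟨x²⟩ − ⟨x⟩².
Gaussian moments: ∫x^(2j)·e^(−2ax²) dx = (2j−1)!!/(4a)^j · √(π/(2a)), odd powers integrate to 0; here √(π/(2a)) = 0.69844.
Normalization: ∫|Ψ|² dx = 0.69844.
⟨x⟩ = 0.0000 and ⟨x²⟩ = 0.077640.
(Δx)² = 0.077640 − (0.0000)² = 0.077640.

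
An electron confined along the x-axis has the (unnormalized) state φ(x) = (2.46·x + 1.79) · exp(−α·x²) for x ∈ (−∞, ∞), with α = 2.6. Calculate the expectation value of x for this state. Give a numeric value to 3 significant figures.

⟨x⟩ = ∫ x·|φ|² dx / ∫|φ|² dx (integrals over the domain).
Expand each integrand as polynomial × e^(−2αx²) and use ∫x^(2j)·e^(−2αx²) dx = (2j−1)!!/(4α)^j · √(π/(2α)), odd powers → 0; here √(π/(2α)) = 0.77727.
State is unnormalized: ∫|φ|² dx = 2.9427, and ∫φ*·x·φ dx = 0.65820, so ⟨x⟩ = 0.65820 / 2.9427.
⟨x⟩ = 0.22367.

0.224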